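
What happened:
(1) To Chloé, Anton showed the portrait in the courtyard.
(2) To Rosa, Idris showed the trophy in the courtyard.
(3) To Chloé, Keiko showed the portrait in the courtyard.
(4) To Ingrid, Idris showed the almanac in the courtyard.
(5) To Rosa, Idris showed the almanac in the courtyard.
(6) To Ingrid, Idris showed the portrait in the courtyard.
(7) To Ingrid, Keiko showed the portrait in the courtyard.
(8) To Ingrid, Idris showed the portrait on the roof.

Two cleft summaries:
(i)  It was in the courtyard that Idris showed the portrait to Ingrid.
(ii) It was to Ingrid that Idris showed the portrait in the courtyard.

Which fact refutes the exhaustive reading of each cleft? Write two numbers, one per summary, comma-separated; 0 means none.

(i): focus "in the courtyard". Looking for same agent, thing, recipient (Idris / the portrait / Ingrid) with some other setting — fact (8) has on the roof there. Refuted.
(ii): focus "Ingrid". No fact shares same agent, thing, setting (Idris / the portrait / in the courtyard) with a different recipient. 0.

8, 0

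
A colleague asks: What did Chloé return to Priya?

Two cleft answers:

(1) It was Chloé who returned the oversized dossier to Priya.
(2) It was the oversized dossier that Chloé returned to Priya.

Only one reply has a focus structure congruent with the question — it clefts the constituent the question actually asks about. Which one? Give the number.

The question word "what" targets the direct object.
Option (1) clefts "Chloé" — the subject (agent), not what was asked.
Option (2) clefts "the oversized dossier" — that matches what the question asks about.
So the congruent reply is (2).

2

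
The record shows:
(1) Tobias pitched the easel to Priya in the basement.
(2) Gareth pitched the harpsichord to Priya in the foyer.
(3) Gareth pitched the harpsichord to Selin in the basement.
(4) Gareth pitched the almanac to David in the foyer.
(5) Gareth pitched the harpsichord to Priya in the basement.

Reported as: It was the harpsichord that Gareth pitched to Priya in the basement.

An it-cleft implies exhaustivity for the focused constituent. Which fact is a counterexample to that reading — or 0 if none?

Focus of the cleft: "the harpsichord" (the thing). Presupposed background: same agent, recipient, setting (Gareth / Priya / in the basement).
The exhaustive reading says no other thing fits that background.
Every other fact differs from the presupposition on some backgrounded slot, so none challenges the exhaustivity.

0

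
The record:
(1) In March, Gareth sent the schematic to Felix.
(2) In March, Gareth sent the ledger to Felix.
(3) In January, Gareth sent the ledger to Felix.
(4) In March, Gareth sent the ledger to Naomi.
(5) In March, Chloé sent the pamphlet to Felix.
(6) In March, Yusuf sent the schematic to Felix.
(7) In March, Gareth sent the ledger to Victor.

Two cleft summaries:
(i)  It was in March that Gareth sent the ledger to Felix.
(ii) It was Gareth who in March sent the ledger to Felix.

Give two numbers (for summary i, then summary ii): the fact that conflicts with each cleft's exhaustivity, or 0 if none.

3, 0

Summary (i) focuses "in March" (the setting); background agent = Gareth, thing = the ledger, recipient = Felix. Fact (3) matches that background with setting = in January — refutes (i).
Summary (ii) focuses "Gareth" (the agent); background thing = the ledger, recipient = Felix, setting = in March. No fact matches that background with a different agent, so 0.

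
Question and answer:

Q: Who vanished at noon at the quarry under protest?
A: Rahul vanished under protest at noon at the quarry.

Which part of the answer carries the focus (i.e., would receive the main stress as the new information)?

The wh-word "who" asks about the subject (agent).
In the answer, "under protest", "at the quarry" and "at noon" are given — repeated from the question.
The constituent filling the subject (agent) gap is "Rahul"; that is the focus and would carry nuclear stress.

Rahul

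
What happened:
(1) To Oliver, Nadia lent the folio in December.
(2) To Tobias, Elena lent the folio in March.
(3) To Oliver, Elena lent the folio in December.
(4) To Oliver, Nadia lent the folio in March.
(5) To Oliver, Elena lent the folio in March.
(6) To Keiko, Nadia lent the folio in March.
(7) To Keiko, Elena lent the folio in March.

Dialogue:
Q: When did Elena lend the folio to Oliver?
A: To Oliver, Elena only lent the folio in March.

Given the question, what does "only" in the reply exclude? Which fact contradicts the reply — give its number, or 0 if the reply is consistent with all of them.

3

Answering "When did ...?" puts focus on the setting — here, "in March".
"Only" then excludes alternative settings while the background — Elena as agent and the folio as thing and Oliver as recipient — is held fixed.
Fact (3) keeps Elena as agent and the folio as thing and Oliver as recipient but has setting = in December; that refutes the reply.
(Fact (2) would refute a reading with focus on the recipient — but that is not what the question asks.)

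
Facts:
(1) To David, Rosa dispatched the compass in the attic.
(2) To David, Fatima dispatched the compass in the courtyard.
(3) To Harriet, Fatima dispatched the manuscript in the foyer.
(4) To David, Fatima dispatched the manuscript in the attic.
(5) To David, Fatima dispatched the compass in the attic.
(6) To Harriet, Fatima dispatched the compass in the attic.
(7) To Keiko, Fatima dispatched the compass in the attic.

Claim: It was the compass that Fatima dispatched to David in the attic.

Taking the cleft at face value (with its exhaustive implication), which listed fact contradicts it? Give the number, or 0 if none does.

4

The cleft puts "the compass" in focus and presupposes the open proposition with Fatima as agent and David as recipient and in the attic as setting.
The exhaustive reading says no other thing fits that background.
But fact (4) also has Fatima as agent and David as recipient and in the attic as setting, with thing = the manuscript — so the exhaustive reading fails.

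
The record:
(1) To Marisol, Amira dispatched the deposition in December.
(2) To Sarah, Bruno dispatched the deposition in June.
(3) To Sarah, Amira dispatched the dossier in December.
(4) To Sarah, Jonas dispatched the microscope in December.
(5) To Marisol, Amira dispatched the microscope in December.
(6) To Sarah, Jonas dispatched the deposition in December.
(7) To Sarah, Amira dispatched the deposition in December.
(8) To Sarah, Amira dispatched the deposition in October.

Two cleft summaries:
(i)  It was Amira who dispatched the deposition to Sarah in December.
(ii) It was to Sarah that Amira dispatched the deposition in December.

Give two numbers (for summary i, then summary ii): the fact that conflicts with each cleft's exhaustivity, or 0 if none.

6, 1

(i): focus "Amira". Looking for same thing, recipient, setting (the deposition / Sarah / in December) with some other agent — fact (6) has Jonas there. Refuted.
(ii): focus "Sarah". Looking for same agent, thing, setting (Amira / the deposition / in December) with some other recipient — fact (1) has Marisol there. Refuted.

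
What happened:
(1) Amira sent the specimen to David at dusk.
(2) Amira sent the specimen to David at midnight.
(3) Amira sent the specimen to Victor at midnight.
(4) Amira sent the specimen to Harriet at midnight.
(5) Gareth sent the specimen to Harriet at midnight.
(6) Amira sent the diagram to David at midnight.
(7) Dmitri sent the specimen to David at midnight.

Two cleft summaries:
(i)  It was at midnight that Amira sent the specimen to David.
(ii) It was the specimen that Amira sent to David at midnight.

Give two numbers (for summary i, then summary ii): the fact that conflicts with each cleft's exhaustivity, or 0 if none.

1, 6

(i): focus "at midnight". Looking for Amira as agent and the specimen as thing and David as recipient with some other setting — fact (1) has at dusk there. Refuted.
(ii): focus "the specimen". Looking for Amira as agent and David as recipient and at midnight as setting with some other thing — fact (6) has the diagram there. Refuted.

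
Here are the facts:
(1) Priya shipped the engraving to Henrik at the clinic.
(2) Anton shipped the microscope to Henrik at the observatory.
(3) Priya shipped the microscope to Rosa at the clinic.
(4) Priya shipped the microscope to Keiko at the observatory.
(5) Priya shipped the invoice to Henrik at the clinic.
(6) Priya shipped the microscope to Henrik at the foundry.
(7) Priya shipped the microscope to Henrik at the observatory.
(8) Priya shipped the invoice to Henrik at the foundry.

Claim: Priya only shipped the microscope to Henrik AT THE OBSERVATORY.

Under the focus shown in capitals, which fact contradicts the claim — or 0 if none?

The capitals mark "at the observatory" as focus. So "only" rules out other settings, with the rest (agent = Priya, thing = the microscope, recipient = Henrik) as background.
Fact (6) matches on agent = Priya, thing = the microscope, recipient = Henrik, but has setting = at the foundry instead. That refutes the claim.

6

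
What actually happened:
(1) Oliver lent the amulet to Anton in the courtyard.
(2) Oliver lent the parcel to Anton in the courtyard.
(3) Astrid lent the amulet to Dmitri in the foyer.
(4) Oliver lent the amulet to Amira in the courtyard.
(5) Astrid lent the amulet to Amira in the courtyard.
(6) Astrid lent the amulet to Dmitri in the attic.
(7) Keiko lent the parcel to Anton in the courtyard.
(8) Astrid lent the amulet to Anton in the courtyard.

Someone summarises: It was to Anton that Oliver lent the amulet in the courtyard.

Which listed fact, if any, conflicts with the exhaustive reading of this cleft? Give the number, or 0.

The cleft puts "Anton" in focus and presupposes the open proposition with same agent, thing, setting (Oliver / the amulet / in the courtyard).
The exhaustive reading says no other recipient fits that background.
But fact (4) also has same agent, thing, setting (Oliver / the amulet / in the courtyard), with recipient = Amira — so the exhaustive reading fails.

4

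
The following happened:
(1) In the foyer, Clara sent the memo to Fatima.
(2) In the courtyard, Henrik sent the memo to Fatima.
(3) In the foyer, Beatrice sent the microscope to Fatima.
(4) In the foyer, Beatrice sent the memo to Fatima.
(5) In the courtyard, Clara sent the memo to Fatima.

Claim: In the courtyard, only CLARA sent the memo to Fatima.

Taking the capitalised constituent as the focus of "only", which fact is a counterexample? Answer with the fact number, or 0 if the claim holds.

The capitals mark "Clara" as focus. So "only" rules out other agents, with the rest (thing = the memo, recipient = Fatima, setting = in the courtyard) as background.
Fact (2) matches on thing = the memo, recipient = Fatima, setting = in the courtyard, but has agent = Henrik instead. That refutes the claim.

2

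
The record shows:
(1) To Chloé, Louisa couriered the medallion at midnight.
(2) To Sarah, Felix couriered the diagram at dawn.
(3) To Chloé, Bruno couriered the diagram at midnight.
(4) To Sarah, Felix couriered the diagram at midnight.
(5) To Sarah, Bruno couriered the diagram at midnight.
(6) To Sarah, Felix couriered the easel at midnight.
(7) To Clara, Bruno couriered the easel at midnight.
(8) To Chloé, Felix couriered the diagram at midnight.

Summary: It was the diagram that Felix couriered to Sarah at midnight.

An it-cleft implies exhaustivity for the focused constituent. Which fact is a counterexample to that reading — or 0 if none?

The cleft puts "the diagram" in focus and presupposes the open proposition with Felix as agent and Sarah as recipient and at midnight as setting.
Exhaustivity: the diagram is the only thing satisfying that background.
But fact (6) also has Felix as agent and Sarah as recipient and at midnight as setting, with thing = the easel — so the exhaustive reading fails.

6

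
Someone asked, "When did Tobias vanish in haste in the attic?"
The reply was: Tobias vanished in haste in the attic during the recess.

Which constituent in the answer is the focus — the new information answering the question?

during the recess

The wh-word "when" asks about the time.
In the answer, "Tobias", "in haste" and "in the attic" are given — repeated from the question.
The constituent filling the time gap is "during the recess"; that is the focus and would carry nuclear stress.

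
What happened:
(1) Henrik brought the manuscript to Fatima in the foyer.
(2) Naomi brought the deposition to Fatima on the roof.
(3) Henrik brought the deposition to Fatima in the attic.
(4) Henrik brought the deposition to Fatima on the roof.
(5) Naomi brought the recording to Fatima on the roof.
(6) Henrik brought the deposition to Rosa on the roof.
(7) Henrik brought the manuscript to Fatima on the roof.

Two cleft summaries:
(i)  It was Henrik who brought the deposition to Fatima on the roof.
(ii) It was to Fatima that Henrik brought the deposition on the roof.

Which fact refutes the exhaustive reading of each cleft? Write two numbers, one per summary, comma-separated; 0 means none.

Summary (i) focuses "Henrik" (the agent); background thing = the deposition, recipient = Fatima, setting = on the roof. Fact (2) matches that background with agent = Naomi — refutes (i).
Summary (ii) focuses "Fatima" (the recipient); background agent = Henrik, thing = the deposition, setting = on the roof. Fact (6) matches that background with recipient = Rosa — refutes (ii).

2, 6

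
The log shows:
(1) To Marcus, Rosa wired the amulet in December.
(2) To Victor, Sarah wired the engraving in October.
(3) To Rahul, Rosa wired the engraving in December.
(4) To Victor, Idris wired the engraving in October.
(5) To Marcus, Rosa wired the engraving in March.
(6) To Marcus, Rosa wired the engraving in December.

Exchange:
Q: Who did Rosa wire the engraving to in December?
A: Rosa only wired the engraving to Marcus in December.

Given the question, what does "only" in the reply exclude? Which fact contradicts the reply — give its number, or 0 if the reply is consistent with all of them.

3

Answering "Who did ... to ...?" puts focus on the recipient — here, "Marcus".
"Only" then excludes alternative recipients while the background — same agent, thing, setting (Rosa / the engraving / in December) — is held fixed.
Fact (3) shares the background with a different recipient (Rahul) — counterexample.
(Fact (5) would refute a reading with focus on the setting — but that is not what the question asks.)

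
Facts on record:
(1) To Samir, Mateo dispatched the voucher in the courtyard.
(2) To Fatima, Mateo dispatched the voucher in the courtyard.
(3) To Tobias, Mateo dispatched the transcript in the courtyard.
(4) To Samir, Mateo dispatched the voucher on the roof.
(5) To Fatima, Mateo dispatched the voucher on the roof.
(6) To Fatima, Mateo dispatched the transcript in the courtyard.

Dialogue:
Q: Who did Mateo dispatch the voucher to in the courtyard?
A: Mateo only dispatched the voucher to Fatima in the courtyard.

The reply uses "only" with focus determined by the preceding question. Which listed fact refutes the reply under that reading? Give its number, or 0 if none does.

The question "Who did ... to ...?" targets the recipient, so in the reply the focus falls on "Fatima".
So "only" ranges over recipients; the rest (agent = Mateo, thing = the voucher, setting = in the courtyard) is presupposed.
Fact (1) keeps agent = Mateo, thing = the voucher, setting = in the courtyard but has recipient = Samir; that refutes the reply.
(Fact (6) would refute a reading with focus on the thing — but that is not what the question asks.)

1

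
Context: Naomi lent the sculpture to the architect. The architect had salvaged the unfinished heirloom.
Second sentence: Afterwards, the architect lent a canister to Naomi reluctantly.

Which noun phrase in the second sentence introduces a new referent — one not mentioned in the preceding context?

"the architect" and "Naomi" in the second sentence are given — already mentioned in the context.
"a canister" has no antecedent in the context; it is discourse-new (the indefinite article also signals a new referent).

a canister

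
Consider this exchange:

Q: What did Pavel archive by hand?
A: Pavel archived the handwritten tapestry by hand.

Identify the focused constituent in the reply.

the handwritten tapestry

The wh-word "what" asks about the direct object.
In the answer, "Pavel" and "by hand" are given — repeated from the question.
The constituent filling the direct object gap is "the handwritten tapestry"; that is the focus and would carry nuclear stress.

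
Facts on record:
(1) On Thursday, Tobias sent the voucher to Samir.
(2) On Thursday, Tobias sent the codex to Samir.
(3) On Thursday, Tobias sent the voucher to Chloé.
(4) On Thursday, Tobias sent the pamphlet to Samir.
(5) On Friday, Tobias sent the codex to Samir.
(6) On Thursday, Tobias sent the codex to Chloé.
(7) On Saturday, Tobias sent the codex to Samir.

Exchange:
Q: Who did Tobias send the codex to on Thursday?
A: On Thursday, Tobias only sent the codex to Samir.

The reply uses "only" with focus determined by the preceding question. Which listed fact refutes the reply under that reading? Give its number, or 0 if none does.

6

The question "Who did ... to ...?" targets the recipient, so in the reply the focus falls on "Samir".
"Only" then excludes alternative recipients while the background — agent = Tobias, thing = the codex, setting = on Thursday — is held fixed.
Fact (6) shares the background with a different recipient (Chloé) — counterexample.
(Fact (1) would refute a reading with focus on the thing — but that is not what the question asks.)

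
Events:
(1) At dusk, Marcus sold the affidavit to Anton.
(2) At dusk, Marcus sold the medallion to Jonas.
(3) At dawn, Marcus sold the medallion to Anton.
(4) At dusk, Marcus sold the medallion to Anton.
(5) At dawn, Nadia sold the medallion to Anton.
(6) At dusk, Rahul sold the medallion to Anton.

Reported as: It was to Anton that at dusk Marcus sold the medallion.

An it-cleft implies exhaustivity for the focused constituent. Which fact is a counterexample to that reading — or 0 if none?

2

The cleft puts "Anton" in focus and presupposes the open proposition with agent = Marcus, thing = the medallion, setting = at dusk.
Exhaustivity: Anton is the only recipient satisfying that background.
Fact (2) shares the background but with recipient = Jonas; exhaustivity is violated.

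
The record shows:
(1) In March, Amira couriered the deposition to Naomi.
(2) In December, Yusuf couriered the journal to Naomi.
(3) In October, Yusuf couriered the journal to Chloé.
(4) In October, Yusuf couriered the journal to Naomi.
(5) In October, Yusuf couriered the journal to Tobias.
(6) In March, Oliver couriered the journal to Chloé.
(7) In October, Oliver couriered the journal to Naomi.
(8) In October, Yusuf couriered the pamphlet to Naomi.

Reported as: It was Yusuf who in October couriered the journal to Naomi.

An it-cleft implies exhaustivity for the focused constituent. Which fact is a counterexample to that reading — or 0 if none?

7

Focus of the cleft: "Yusuf" (the agent). Presupposed background: thing = the journal, recipient = Naomi, setting = in October.
The exhaustive reading says no other agent fits that background.
Fact (7) shares the background but with agent = Oliver; exhaustivity is violated.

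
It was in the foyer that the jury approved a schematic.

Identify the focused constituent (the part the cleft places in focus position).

In an it-cleft "It was X that/who ...", the clefted constituent X is the focus; the that/who-clause expresses the presupposed open proposition.
Here the focus is "in the foyer". The backgrounded (presupposed) material includes "the jury" and "a schematic".

in the foyer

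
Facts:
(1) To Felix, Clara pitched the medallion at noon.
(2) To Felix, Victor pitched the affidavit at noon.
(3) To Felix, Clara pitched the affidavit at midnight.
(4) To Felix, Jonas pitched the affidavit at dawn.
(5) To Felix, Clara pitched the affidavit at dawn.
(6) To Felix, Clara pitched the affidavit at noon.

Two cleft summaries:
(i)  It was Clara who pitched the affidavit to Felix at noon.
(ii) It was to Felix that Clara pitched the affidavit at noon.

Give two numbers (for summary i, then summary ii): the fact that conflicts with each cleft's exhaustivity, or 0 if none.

2, 0

Summary (i) focuses "Clara" (the agent); background thing = the affidavit, recipient = Felix, setting = at noon. Fact (2) matches that background with agent = Victor — refutes (i).
Summary (ii) focuses "Felix" (the recipient); background agent = Clara, thing = the affidavit, setting = at noon. No fact matches that background with a different recipient, so 0.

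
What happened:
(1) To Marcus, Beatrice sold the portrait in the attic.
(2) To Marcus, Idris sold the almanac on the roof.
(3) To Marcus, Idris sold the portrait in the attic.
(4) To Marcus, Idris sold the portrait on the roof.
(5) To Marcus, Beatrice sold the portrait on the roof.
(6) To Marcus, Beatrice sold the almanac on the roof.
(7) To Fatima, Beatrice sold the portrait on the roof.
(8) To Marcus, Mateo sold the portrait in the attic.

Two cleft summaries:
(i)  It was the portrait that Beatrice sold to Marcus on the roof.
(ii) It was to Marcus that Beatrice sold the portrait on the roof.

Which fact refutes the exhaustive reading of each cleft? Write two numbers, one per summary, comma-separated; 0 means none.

(i): focus "the portrait". Looking for agent = Beatrice, recipient = Marcus, setting = on the roof with some other thing — fact (6) has the almanac there. Refuted.
(ii): focus "Marcus". Looking for agent = Beatrice, thing = the portrait, setting = on the roof with some other recipient — fact (7) has Fatima there. Refuted.

6, 7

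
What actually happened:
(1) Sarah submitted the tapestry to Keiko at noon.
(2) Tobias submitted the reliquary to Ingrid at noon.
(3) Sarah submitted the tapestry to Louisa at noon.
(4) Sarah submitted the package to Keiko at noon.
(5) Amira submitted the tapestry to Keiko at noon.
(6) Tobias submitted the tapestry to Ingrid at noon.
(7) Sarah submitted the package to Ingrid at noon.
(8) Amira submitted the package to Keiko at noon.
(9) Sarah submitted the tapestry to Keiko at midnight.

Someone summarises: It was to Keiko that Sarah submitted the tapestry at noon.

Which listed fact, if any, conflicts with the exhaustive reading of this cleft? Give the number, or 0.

3

Focus of the cleft: "Keiko" (the recipient). Presupposed background: Sarah as agent and the tapestry as thing and at noon as setting.
The exhaustive reading says no other recipient fits that background.
But fact (3) also has Sarah as agent and the tapestry as thing and at noon as setting, with recipient = Louisa — so the exhaustive reading fails.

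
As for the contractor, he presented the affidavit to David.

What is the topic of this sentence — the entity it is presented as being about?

The construction explicitly marks "the contractor" as what the sentence is about — the topic.
The remainder of the clause is the comment (what is said about the topic).

the contractor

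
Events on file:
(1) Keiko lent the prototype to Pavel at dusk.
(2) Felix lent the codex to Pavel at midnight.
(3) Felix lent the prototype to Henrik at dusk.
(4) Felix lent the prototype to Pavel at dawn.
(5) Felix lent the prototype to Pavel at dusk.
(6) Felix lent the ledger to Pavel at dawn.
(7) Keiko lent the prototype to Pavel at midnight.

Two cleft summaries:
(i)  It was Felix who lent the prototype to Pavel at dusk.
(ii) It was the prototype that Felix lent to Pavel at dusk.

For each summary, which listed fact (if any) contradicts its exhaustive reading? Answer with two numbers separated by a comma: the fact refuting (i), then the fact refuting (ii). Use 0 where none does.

1, 0

(i): focus "Felix". Looking for the prototype as thing and Pavel as recipient and at dusk as setting with some other agent — fact (1) has Keiko there. Refuted.
(ii): focus "the prototype". No fact shares Felix as agent and Pavel as recipient and at dusk as setting with a different thing. 0.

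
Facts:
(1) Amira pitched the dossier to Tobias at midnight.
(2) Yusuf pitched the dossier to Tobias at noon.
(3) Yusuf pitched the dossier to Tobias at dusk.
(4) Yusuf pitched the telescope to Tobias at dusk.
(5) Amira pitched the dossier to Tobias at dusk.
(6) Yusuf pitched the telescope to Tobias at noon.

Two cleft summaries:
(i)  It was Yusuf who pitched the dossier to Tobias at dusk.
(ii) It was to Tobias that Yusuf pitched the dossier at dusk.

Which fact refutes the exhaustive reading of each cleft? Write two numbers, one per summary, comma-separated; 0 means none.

5, 0

(i): focus "Yusuf". Looking for same thing, recipient, setting (the dossier / Tobias / at dusk) with some other agent — fact (5) has Amira there. Refuted.
(ii): focus "Tobias". No fact shares same agent, thing, setting (Yusuf / the dossier / at dusk) with a different recipient. 0.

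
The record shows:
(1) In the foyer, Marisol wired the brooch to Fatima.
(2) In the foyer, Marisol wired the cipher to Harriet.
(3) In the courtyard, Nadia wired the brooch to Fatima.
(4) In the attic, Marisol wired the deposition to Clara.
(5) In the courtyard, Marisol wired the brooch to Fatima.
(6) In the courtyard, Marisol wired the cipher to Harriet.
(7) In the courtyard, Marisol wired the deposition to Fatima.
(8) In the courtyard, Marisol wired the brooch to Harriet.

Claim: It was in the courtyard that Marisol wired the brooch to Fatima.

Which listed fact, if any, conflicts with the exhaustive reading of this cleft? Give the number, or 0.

The cleft puts "in the courtyard" in focus and presupposes the open proposition with Marisol as agent and the brooch as thing and Fatima as recipient.
Exhaustivity: in the courtyard is the only setting satisfying that background.
Fact (1) shares the background but with setting = in the foyer; exhaustivity is violated.

1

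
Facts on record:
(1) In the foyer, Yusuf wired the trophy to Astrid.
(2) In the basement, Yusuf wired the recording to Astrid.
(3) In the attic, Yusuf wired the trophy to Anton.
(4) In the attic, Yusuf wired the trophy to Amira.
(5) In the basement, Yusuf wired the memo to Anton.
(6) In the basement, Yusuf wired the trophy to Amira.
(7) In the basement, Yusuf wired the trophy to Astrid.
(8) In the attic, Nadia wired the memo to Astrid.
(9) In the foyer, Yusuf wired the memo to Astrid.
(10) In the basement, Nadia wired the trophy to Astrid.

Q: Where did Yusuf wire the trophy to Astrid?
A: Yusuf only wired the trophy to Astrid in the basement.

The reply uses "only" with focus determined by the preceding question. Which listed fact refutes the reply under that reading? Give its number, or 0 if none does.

1

The question "Where did ...?" targets the setting, so in the reply the focus falls on "in the basement".
So "only" ranges over settings; the rest (agent = Yusuf, thing = the trophy, recipient = Astrid) is presupposed.
Fact (1) shares the background with a different setting (in the foyer) — counterexample.
(Fact (6) would refute a reading with focus on the recipient — but that is not what the question asks.)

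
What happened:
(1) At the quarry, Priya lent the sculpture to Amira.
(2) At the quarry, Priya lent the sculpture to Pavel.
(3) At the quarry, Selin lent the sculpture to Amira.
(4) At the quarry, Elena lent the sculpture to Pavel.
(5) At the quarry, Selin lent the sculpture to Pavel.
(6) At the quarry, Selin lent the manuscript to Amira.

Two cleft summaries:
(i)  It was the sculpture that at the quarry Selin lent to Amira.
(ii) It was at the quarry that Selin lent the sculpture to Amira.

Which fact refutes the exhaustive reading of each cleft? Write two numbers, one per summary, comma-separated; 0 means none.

(i): focus "the sculpture". Looking for same agent, recipient, setting (Selin / Amira / at the quarry) with some other thing — fact (6) has the manuscript there. Refuted.
(ii): focus "at the quarry". No fact shares same agent, thing, recipient (Selin / the sculpture / Amira) with a different setting. 0.

6, 0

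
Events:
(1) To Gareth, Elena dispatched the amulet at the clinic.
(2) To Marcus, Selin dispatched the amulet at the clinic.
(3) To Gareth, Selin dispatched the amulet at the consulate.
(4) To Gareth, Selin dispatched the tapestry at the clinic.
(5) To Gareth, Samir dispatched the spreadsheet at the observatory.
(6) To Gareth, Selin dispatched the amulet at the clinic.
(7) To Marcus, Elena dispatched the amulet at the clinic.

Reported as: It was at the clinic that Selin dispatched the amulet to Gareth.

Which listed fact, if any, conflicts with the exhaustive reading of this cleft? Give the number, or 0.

3

Focus of the cleft: "at the clinic" (the setting). Presupposed background: agent = Selin, thing = the amulet, recipient = Gareth.
Exhaustivity: at the clinic is the only setting satisfying that background.
Fact (3) shares the background but with setting = at the consulate; exhaustivity is violated.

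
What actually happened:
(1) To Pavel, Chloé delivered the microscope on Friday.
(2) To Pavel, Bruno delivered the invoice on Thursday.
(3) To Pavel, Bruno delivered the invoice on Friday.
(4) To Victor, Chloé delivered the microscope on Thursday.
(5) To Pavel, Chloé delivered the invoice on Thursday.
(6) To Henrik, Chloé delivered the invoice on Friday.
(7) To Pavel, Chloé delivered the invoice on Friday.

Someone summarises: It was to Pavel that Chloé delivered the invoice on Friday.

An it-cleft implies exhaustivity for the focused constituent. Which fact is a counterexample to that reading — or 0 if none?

6

Focus of the cleft: "Pavel" (the recipient). Presupposed background: agent = Chloé, thing = the invoice, setting = on Friday.
Exhaustivity: Pavel is the only recipient satisfying that background.
But fact (6) also has agent = Chloé, thing = the invoice, setting = on Friday, with recipient = Henrik — so the exhaustive reading fails.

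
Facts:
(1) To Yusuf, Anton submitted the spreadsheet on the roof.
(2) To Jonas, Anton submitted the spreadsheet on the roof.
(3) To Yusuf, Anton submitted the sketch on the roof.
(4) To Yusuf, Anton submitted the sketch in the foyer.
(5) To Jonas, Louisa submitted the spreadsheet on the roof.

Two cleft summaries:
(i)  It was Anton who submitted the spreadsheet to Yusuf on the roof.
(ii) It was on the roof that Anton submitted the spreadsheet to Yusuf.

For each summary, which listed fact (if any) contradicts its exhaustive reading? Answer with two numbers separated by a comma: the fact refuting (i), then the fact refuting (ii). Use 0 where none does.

0, 0

(i): focus "Anton". No fact shares thing = the spreadsheet, recipient = Yusuf, setting = on the roof with a different agent. 0.
(ii): focus "on the roof". No fact shares agent = Anton, thing = the spreadsheet, recipient = Yusuf with a different setting. 0.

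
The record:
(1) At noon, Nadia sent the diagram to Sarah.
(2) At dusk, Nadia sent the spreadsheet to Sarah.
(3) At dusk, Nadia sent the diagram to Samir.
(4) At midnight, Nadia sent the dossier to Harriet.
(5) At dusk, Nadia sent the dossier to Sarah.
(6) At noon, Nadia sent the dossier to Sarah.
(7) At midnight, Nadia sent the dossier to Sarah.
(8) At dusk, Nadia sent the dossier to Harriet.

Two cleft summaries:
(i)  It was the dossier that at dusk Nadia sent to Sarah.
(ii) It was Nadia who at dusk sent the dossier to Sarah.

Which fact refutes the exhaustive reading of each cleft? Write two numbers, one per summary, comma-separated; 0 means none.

(i): focus "the dossier". Looking for Nadia as agent and Sarah as recipient and at dusk as setting with some other thing — fact (2) has the spreadsheet there. Refuted.
(ii): focus "Nadia". No fact shares the dossier as thing and Sarah as recipient and at dusk as setting with a different agent. 0.

2, 0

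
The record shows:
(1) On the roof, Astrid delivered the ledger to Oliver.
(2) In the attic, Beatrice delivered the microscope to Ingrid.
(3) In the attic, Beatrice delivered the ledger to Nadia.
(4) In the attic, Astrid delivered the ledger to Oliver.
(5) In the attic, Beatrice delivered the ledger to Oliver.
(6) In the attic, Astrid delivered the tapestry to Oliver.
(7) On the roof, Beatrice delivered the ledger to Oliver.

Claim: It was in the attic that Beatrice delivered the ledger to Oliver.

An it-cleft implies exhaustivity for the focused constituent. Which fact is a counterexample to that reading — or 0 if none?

Focus of the cleft: "in the attic" (the setting). Presupposed background: agent = Beatrice, thing = the ledger, recipient = Oliver.
Exhaustivity: in the attic is the only setting satisfying that background.
But fact (7) also has agent = Beatrice, thing = the ledger, recipient = Oliver, with setting = on the roof — so the exhaustive reading fails.

7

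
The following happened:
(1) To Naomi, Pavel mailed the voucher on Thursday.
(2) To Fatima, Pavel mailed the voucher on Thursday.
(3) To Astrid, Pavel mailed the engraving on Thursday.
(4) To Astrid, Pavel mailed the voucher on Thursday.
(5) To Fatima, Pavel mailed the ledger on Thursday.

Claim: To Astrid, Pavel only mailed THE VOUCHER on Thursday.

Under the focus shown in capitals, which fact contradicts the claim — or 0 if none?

Focus (in capitals) is "the voucher" — the thing. "Only" excludes alternative things while holding fixed Pavel as agent and Astrid as recipient and on Thursday as setting.
Fact (3) shares the background but differs in thing (the engraving) — a counterexample.

3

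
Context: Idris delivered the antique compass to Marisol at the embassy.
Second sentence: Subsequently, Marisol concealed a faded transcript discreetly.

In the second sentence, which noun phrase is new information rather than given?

"Marisol" in the second sentence is given — already mentioned in the context.
"a faded transcript" has no antecedent in the context; it is discourse-new (the indefinite article also signals a new referent).

a faded transcript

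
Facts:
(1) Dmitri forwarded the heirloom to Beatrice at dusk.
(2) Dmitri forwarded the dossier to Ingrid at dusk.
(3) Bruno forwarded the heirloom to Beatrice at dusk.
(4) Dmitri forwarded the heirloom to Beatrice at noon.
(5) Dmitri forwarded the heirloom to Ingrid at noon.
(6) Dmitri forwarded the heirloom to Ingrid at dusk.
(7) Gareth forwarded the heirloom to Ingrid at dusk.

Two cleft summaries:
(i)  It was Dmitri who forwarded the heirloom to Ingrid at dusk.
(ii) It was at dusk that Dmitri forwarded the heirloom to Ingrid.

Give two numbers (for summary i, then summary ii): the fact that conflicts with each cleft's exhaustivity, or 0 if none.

7, 5

Summary (i) focuses "Dmitri" (the agent); background same thing, recipient, setting (the heirloom / Ingrid / at dusk). Fact (7) matches that background with agent = Gareth — refutes (i).
Summary (ii) focuses "at dusk" (the setting); background same agent, thing, recipient (Dmitri / the heirloom / Ingrid). Fact (5) matches that background with setting = at noon — refutes (ii).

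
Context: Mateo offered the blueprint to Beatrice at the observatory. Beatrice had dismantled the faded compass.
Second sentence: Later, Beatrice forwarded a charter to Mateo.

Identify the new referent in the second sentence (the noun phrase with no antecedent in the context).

"Beatrice" and "Mateo" in the second sentence are given — already mentioned in the context.
"a charter" has no antecedent in the context; it is discourse-new (the indefinite article also signals a new referent).

a charter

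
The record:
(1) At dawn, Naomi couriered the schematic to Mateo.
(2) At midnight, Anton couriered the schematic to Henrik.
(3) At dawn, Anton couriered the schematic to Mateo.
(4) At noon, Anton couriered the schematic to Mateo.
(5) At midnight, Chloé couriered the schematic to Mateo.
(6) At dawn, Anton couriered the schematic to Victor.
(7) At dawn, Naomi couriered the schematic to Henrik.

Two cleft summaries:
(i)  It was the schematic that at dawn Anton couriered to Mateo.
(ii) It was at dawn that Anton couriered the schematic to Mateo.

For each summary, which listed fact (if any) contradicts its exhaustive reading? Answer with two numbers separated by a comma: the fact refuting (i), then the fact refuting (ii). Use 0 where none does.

(i): focus "the schematic". No fact shares same agent, recipient, setting (Anton / Mateo / at dawn) with a different thing. 0.
(ii): focus "at dawn". Looking for same agent, thing, recipient (Anton / the schematic / Mateo) with some other setting — fact (4) has at noon there. Refuted.

0, 4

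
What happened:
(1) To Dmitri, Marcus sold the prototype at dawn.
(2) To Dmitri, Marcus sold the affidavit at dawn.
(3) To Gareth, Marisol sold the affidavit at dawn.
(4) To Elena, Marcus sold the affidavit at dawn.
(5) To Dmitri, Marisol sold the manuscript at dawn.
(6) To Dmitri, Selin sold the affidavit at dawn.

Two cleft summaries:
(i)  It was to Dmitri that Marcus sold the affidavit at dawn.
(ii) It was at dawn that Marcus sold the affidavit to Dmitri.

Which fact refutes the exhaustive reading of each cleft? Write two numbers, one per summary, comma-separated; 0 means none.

(i): focus "Dmitri". Looking for same agent, thing, setting (Marcus / the affidavit / at dawn) with some other recipient — fact (4) has Elena there. Refuted.
(ii): focus "at dawn". No fact shares same agent, thing, recipient (Marcus / the affidavit / Dmitri) with a different setting. 0.

4, 0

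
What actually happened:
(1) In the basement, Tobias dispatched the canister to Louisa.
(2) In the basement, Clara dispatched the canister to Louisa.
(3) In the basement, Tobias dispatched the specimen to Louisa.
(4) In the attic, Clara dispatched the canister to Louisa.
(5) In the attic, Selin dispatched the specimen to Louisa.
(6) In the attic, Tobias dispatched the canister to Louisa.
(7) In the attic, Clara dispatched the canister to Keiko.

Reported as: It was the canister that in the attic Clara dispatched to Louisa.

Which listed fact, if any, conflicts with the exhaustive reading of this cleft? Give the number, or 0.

The cleft puts "the canister" in focus and presupposes the open proposition with Clara as agent and Louisa as recipient and in the attic as setting.
Exhaustivity: the canister is the only thing satisfying that background.
No listed fact matches the background with a different thing. Exhaustivity holds.

0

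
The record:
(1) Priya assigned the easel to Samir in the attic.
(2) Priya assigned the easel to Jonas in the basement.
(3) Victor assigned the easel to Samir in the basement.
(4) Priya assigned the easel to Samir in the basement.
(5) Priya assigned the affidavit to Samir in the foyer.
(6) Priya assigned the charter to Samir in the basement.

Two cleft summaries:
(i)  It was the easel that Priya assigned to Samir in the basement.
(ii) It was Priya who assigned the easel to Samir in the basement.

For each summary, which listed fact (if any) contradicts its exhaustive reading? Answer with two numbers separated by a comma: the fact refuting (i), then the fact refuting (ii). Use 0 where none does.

(i): focus "the easel". Looking for Priya as agent and Samir as recipient and in the basement as setting with some other thing — fact (6) has the charter there. Refuted.
(ii): focus "Priya". Looking for the easel as thing and Samir as recipient and in the basement as setting with some other agent — fact (3) has Victor there. Refuted.

6, 3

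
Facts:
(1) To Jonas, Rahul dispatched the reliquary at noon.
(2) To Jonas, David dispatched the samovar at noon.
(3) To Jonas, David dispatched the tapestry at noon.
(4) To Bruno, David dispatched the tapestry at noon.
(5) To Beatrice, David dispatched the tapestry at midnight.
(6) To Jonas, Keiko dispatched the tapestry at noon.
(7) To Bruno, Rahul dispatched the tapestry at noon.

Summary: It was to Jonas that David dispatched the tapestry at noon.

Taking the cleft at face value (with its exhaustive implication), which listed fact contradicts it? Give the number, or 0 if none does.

4

The cleft puts "Jonas" in focus and presupposes the open proposition with David as agent and the tapestry as thing and at noon as setting.
The exhaustive reading says no other recipient fits that background.
But fact (4) also has David as agent and the tapestry as thing and at noon as setting, with recipient = Bruno — so the exhaustive reading fails.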